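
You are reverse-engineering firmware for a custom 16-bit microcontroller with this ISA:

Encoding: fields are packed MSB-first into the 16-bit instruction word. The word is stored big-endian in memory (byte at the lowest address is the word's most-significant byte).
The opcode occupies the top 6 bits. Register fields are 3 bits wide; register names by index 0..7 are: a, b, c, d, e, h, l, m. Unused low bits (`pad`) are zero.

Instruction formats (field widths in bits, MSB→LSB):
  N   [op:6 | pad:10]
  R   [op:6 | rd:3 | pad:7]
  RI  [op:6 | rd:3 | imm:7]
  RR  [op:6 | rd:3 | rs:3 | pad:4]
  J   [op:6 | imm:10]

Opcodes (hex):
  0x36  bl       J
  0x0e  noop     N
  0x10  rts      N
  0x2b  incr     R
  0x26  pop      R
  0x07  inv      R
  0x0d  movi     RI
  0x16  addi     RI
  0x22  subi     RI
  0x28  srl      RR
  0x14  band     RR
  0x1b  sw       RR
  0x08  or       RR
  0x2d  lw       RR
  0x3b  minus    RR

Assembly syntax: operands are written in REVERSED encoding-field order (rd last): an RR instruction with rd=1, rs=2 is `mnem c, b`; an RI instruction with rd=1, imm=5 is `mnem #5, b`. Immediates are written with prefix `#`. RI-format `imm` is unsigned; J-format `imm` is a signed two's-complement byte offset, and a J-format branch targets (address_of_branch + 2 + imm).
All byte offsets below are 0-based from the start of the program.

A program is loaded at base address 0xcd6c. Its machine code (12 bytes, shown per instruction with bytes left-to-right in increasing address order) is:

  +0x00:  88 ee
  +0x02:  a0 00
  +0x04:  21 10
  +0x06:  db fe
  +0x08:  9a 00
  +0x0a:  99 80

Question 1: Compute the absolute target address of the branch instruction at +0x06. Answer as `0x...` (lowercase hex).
[06] db fe → 0xdbfe
  op=0xdbfe>>10=0x36 ⇒ bl (J)
  imm@[9:0]=0x3fe (s10→-2) ⇒ #-2
  target = base 0xcd6c + off 0x06 + 2 + imm -2 = 0xcd72

0xcd72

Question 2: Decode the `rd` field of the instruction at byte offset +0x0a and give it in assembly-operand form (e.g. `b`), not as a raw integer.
d

@+0a  big-endian(99 80) = 0x9980
  opcode bits[15:10]=0x26: pop/R
  rd: (w>>7)&0x7=0x3 → d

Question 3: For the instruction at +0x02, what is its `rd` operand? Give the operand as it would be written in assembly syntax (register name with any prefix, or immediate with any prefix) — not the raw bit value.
@+02  big-endian(a0 00) = 0xa000
  op=0xa000>>10=0x28 ⇒ srl (RR)
  rd@[9:7]=0x0 ⇒ a
  rs@[6:4]=0x0 ⇒ a

a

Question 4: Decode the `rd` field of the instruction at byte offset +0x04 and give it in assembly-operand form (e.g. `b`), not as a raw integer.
off 0x04: read 21 10 as big → 0x2110
  op=0x2110>>10=0x8 ⇒ or (RR)
  [9:7] rd=2 = c
  [6:4] rs=1 = b

c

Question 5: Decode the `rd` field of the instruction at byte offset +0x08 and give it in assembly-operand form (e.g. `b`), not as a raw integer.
e

+0x08: 9a 00 ⇒ word 0x9a00 (big)
  top 6b → 0x26 → pop [R]
  rd@[9:7]=0x4 ⇒ e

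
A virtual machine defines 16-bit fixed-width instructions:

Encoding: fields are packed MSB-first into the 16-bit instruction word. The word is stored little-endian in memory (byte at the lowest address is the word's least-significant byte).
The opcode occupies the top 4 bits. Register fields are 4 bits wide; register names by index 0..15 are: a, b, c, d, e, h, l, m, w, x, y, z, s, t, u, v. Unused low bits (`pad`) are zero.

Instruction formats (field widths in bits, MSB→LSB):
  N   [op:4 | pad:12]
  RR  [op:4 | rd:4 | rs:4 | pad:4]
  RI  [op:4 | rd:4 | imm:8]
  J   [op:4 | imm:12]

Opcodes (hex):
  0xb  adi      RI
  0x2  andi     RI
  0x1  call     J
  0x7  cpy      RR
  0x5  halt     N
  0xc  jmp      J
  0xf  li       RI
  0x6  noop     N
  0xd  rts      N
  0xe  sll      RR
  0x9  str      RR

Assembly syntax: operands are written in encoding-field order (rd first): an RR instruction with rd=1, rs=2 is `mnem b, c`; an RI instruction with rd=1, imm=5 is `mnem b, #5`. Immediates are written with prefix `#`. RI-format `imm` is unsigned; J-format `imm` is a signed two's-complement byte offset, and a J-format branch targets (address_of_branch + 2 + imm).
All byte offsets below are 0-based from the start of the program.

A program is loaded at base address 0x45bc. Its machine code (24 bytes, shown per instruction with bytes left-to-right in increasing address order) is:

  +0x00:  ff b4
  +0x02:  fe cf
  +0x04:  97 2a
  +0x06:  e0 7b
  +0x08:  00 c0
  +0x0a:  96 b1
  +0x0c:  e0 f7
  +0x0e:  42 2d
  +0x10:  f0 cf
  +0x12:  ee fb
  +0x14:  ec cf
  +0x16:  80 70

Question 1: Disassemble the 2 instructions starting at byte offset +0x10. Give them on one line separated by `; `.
off 0x10: read f0 cf as little → 0xcff0
  opcode bits[15:12]=0xc: jmp/J
  imm@[11:0]=0xff0 (s12→-16) ⇒ #-16
off 0x12: read ee fb as little → 0xfbee
  opcode bits[15:12]=0xf: li/RI
  rd@[11:8]=0xb ⇒ z
  imm@[7:0]=0xee ⇒ #238

jmp #-16; li z, #238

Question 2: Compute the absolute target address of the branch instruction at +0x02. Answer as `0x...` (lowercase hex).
+0x02: fe cf ⇒ word 0xcffe (little)
  opcode bits[15:12]=0xc: jmp/J
  [11:0] imm=4094 (s12→-2) = #-2
  target = base 0x45bc + off 0x02 + 2 + imm -2 = 0x45be

0x45be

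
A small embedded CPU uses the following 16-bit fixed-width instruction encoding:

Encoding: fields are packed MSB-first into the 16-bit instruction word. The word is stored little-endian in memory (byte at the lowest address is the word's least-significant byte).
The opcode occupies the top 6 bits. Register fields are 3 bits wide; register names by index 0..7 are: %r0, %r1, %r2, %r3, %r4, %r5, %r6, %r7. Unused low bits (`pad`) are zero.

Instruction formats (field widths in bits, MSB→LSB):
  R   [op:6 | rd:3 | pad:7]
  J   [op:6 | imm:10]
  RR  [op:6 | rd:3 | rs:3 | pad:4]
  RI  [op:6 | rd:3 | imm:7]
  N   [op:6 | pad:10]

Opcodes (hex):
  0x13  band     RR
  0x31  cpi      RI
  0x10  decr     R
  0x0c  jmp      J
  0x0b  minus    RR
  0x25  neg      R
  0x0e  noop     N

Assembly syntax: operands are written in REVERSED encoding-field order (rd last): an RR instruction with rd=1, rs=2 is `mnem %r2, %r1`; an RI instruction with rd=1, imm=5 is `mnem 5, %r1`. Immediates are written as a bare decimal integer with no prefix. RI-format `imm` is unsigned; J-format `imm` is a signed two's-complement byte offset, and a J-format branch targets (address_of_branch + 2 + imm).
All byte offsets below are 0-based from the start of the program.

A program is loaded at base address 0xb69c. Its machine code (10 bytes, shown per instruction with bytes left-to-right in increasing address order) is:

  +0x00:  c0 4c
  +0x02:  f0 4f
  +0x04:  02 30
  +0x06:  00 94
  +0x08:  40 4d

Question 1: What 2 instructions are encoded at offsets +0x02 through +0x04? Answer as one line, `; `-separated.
+0x02: f0 4f ⇒ word 0x4ff0 (little)
  op=0x4ff0>>10=0x13 ⇒ band (RR)
  rd: (w>>7)&0x7=0x7 → %r7
  rs: (w>>4)&0x7=0x7 → %r7
+0x04: 02 30 ⇒ word 0x3002 (little)
  op=0x3002>>10=0xc ⇒ jmp (J)
  imm: (w>>0)&0x3ff=0x2 → 2

band %r7, %r7; jmp 2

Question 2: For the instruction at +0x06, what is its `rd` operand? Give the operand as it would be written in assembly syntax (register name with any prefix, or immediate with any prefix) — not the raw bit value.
%r0

+0x06: 00 94 ⇒ word 0x9400 (little)
  opcode bits[15:10]=0x25: neg/R
  rd: (w>>7)&0x7=0x0 → %r0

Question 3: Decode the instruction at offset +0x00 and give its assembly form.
band %r4, %r1

@+00  little-endian(c0 4c) = 0x4cc0
  top 6b → 0x13 → band [RR]
  rd@[9:7]=0x1 ⇒ %r1
  rs@[6:4]=0x4 ⇒ %r4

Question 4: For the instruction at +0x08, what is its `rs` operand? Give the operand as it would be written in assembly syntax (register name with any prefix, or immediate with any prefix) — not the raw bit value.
[08] 40 4d → 0x4d40
  op=0x4d40>>10=0x13 ⇒ band (RR)
  [9:7] rd=2 = %r2
  [6:4] rs=4 = %r4

%r4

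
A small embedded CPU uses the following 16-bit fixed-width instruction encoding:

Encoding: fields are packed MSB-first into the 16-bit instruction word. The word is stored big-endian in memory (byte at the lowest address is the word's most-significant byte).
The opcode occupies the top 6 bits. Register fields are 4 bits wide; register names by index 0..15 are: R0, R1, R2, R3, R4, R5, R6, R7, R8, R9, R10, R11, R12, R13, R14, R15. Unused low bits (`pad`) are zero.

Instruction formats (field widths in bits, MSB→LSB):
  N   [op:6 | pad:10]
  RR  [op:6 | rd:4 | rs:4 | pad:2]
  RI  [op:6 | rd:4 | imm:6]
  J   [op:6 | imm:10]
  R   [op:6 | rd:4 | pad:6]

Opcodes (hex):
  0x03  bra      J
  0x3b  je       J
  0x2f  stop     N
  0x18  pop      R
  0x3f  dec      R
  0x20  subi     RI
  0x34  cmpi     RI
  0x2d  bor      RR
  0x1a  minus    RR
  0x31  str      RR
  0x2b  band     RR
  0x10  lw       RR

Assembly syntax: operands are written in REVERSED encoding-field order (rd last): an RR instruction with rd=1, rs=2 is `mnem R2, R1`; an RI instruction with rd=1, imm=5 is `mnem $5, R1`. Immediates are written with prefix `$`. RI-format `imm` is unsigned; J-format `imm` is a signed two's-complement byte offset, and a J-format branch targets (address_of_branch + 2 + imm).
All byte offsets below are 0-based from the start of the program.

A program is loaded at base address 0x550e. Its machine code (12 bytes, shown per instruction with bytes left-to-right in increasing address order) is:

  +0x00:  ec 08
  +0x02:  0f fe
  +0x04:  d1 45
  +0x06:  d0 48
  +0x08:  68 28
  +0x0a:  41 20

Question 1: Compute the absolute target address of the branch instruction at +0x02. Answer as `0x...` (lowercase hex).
0x5510

+0x02: 0f fe ⇒ word 0x0ffe (big)
  top 6b → 0x3 → bra [J]
  [9:0] imm=1022 (s10→-2) = $-2
  target = base 0x550e + off 0x02 + 2 + imm -2 = 0x5510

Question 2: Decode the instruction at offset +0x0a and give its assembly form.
@+0a  big-endian(41 20) = 0x4120
  opcode bits[15:10]=0x10: lw/RR
  rd: (w>>6)&0xf=0x4 → R4
  rs: (w>>2)&0xf=0x8 → R8

lw R8, R4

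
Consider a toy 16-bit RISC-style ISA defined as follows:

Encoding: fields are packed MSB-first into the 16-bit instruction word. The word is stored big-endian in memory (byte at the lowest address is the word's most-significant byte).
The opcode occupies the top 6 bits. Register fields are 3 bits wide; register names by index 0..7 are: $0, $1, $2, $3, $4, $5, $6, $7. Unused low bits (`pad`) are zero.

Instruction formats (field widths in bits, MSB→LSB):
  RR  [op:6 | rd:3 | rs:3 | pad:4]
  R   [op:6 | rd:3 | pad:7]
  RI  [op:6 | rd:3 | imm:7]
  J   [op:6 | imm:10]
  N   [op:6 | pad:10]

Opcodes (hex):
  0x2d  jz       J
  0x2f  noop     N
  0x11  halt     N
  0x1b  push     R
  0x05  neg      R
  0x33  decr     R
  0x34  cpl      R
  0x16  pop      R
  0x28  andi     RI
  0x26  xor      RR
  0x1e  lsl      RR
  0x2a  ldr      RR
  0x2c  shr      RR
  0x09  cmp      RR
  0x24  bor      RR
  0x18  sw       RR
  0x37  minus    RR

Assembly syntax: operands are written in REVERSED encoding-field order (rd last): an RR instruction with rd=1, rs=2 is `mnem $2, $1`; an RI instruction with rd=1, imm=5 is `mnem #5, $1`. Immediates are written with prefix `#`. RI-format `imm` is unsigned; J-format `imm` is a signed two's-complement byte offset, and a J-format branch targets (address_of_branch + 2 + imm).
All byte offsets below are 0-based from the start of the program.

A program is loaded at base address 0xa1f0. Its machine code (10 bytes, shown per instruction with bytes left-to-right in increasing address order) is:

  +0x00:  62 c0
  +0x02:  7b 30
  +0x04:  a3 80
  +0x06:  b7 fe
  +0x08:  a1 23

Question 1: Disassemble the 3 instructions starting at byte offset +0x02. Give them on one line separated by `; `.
off 0x02: read 7b 30 as big → 0x7b30
  op=0x7b30>>10=0x1e ⇒ lsl (RR)
  rd@[9:7]=0x6 ⇒ $6
  rs@[6:4]=0x3 ⇒ $3
off 0x04: read a3 80 as big → 0xa380
  op=0xa380>>10=0x28 ⇒ andi (RI)
  rd@[9:7]=0x7 ⇒ $7
  imm@[6:0]=0x0 ⇒ #0
off 0x06: read b7 fe as big → 0xb7fe
  op=0xb7fe>>10=0x2d ⇒ jz (J)
  imm@[9:0]=0x3fe (s10→-2) ⇒ #-2

lsl $3, $6; andi #0, $7; jz #-2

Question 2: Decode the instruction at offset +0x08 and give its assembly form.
andi #35, $2

off 0x08: read a1 23 as big → 0xa123
  op=0xa123>>10=0x28 ⇒ andi (RI)
  rd: (w>>7)&0x7=0x2 → $2
  imm: (w>>0)&0x7f=0x23 → #35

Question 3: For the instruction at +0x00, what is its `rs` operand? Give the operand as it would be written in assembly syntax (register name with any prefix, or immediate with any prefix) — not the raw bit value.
@+00  big-endian(62 c0) = 0x62c0
  opcode bits[15:10]=0x18: sw/RR
  [9:7] rd=5 = $5
  [6:4] rs=4 = $4

$4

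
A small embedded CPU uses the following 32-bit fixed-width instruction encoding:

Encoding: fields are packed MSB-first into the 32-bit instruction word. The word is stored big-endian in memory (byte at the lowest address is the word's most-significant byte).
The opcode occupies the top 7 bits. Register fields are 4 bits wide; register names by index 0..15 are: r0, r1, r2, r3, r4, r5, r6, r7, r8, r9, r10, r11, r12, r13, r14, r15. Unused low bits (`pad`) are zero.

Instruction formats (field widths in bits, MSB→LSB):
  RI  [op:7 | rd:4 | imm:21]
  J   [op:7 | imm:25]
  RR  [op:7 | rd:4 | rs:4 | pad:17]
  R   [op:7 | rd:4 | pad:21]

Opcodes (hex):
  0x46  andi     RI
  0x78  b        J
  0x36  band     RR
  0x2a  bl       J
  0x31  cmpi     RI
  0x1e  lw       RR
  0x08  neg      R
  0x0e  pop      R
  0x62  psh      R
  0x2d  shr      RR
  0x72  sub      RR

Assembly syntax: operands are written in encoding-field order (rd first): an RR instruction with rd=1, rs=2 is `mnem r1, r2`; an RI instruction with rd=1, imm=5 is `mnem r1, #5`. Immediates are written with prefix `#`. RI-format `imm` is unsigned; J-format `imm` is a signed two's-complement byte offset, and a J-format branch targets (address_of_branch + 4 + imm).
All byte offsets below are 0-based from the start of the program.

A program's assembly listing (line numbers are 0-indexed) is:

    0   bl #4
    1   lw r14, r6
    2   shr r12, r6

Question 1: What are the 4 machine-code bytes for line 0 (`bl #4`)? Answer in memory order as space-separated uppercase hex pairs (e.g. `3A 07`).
0. bl fields op=0x2a:7|imm=4:25 → word 54000004h → 54 00 00 04

54 00 00 04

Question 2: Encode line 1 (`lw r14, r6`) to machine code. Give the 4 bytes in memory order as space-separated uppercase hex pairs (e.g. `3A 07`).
3D CC 00 00

1. lw fields op=0x1e:7|rd=14:4|rs=6:4|pad=0:17 → word 3dcc0000h → 3d cc 00 00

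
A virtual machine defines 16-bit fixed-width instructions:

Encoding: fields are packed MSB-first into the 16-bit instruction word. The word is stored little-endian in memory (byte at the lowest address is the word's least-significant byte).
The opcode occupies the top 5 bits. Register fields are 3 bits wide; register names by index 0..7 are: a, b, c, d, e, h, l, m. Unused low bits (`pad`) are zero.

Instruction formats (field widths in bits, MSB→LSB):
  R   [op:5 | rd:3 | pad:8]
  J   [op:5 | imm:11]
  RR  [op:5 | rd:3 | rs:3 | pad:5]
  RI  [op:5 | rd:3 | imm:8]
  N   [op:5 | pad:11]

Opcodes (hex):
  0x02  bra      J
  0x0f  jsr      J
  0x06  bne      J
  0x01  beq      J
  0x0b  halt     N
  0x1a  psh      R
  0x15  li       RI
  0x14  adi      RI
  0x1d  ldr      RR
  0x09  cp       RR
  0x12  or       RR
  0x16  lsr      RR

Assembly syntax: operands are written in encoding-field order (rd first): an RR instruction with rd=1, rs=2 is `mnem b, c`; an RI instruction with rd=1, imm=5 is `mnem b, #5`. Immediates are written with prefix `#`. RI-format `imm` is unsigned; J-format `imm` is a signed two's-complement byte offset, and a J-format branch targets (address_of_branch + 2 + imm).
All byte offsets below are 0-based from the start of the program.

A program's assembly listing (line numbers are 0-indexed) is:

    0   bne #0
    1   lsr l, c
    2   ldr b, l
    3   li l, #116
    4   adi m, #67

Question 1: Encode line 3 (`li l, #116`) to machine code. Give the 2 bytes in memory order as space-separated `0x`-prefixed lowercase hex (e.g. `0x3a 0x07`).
line 3 (li): pack op=0x15:5|rd=6:3|imm=116:8 = 0xae74; little→ 74 ae

0x74 0xae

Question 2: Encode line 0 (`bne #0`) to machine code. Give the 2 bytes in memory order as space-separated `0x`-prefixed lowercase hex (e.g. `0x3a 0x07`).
0x00 0x30

line 0 (bne): pack op=0x6:5|imm=0:11 = 0x3000; little→ 00 30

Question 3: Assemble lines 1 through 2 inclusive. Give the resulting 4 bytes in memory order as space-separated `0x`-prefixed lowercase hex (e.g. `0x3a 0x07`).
1. lsr fields op=0x16:5|rd=6:3|rs=2:3|pad=0:5 → word b640h → 40 b6
2. ldr fields op=0x1d:5|rd=1:3|rs=6:3|pad=0:5 → word e9c0h → c0 e9

0x40 0xb6 0xc0 0xe9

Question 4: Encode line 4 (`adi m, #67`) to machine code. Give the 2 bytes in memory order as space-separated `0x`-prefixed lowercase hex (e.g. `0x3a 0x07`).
0x43 0xa7

line 4 (adi): pack op=0x14:5|rd=7:3|imm=67:8 = 0xa743; little→ 43 a7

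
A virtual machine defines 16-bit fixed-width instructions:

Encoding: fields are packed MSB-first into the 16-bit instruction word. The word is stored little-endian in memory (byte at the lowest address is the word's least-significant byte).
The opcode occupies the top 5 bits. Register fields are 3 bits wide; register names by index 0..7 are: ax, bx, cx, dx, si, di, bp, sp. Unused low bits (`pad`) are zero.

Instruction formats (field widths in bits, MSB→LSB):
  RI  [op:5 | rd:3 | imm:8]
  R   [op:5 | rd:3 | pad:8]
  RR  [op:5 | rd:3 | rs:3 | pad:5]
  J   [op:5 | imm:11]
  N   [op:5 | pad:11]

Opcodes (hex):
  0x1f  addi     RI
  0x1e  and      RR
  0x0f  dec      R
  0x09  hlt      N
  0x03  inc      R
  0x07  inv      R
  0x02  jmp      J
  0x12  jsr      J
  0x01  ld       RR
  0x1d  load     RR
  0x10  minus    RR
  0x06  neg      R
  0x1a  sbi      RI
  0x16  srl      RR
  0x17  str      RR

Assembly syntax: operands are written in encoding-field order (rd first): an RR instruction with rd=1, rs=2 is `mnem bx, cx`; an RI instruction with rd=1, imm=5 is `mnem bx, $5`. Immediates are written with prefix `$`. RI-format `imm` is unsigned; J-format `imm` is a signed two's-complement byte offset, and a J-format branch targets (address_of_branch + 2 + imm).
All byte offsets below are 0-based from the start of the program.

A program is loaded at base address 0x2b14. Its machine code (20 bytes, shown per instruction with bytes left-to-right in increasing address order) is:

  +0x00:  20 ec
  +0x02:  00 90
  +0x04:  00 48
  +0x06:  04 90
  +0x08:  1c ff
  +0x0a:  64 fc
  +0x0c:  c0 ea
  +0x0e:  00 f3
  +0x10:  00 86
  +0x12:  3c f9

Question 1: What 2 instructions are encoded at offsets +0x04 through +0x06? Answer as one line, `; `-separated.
hlt; jsr $4

[04] 00 48 → 0x4800
  opcode bits[15:11]=0x9: hlt/N
[06] 04 90 → 0x9004
  opcode bits[15:11]=0x12: jsr/J
  [10:0] imm=4 = $4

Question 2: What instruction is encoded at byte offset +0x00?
load si, bx

+0x00: 20 ec ⇒ word 0xec20 (little)
  top 5b → 0x1d → load [RR]
  [10:8] rd=4 = si
  [7:5] rs=1 = bx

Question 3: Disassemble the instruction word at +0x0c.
[0c] c0 ea → 0xeac0
  op=0xeac0>>11=0x1d ⇒ load (RR)
  rd: (w>>8)&0x7=0x2 → cx
  rs: (w>>5)&0x7=0x6 → bp

load cx, bp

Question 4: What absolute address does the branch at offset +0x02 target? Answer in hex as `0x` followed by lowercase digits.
0x2b18

@+02  little-endian(00 90) = 0x9000
  opcode bits[15:11]=0x12: jsr/J
  imm: (w>>0)&0x7ff=0x0 → $0
  target = base 0x2b14 + off 0x02 + 2 + imm 0 = 0x2b18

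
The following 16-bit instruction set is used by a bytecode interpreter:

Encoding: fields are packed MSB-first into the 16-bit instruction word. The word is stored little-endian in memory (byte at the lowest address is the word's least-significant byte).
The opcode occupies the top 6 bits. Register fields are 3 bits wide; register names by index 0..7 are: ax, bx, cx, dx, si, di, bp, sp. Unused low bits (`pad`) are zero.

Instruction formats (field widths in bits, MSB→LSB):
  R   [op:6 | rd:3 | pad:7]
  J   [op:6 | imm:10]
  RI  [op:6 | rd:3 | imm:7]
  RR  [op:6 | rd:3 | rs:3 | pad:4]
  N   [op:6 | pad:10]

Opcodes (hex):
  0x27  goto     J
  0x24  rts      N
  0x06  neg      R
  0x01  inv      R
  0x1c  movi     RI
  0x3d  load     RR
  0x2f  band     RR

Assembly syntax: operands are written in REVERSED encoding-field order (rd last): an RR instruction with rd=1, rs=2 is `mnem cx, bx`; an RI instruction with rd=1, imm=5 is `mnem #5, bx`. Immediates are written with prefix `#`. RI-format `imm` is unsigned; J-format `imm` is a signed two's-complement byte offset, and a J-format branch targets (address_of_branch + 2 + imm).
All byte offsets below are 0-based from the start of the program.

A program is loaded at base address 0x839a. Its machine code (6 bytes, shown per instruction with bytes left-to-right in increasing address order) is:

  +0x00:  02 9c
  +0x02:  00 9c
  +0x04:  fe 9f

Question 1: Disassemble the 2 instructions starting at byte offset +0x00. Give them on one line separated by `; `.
@+00  little-endian(02 9c) = 0x9c02
  top 6b → 0x27 → goto [J]
  [9:0] imm=2 = #2
@+02  little-endian(00 9c) = 0x9c00
  top 6b → 0x27 → goto [J]
  [9:0] imm=0 = #0

goto #2; goto #0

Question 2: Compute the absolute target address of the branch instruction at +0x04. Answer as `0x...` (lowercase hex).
0x839e

+0x04: fe 9f ⇒ word 0x9ffe (little)
  op=0x9ffe>>10=0x27 ⇒ goto (J)
  imm: (w>>0)&0x3ff=0x3fe (s10→-2) → #-2
  target = base 0x839a + off 0x04 + 2 + imm -2 = 0x839e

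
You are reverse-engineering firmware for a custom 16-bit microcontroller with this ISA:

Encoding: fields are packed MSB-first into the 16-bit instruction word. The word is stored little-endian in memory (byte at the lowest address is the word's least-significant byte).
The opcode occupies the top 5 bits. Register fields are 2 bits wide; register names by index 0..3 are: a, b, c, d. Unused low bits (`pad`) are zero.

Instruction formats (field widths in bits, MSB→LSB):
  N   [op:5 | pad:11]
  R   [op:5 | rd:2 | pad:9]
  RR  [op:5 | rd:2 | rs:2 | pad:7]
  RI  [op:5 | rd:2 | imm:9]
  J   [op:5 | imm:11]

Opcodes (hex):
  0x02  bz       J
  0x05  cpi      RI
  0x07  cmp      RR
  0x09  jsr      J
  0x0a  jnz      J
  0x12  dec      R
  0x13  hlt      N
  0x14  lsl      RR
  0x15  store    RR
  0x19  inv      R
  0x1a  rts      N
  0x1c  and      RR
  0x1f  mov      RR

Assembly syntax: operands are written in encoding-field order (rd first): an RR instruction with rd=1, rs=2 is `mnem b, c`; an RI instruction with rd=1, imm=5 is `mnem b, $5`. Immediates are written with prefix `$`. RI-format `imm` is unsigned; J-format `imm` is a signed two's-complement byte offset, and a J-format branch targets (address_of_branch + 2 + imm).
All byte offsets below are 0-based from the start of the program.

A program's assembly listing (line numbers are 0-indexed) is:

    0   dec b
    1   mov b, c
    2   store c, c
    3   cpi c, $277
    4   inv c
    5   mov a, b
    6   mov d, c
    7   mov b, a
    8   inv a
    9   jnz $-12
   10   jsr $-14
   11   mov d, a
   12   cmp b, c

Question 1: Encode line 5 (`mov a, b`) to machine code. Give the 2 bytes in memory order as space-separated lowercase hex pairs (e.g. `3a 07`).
L5: mov op=0x1f:5|rd=0:2|rs=1:2|pad=0:7 ⇒ 0xf880 ⇒ little 80 f8

80 f8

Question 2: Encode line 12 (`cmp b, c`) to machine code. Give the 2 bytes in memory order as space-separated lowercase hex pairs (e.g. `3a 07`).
line 12 (cmp): pack op=0x7:5|rd=1:2|rs=2:2|pad=0:7 = 0x3b00; little→ 00 3b

00 3b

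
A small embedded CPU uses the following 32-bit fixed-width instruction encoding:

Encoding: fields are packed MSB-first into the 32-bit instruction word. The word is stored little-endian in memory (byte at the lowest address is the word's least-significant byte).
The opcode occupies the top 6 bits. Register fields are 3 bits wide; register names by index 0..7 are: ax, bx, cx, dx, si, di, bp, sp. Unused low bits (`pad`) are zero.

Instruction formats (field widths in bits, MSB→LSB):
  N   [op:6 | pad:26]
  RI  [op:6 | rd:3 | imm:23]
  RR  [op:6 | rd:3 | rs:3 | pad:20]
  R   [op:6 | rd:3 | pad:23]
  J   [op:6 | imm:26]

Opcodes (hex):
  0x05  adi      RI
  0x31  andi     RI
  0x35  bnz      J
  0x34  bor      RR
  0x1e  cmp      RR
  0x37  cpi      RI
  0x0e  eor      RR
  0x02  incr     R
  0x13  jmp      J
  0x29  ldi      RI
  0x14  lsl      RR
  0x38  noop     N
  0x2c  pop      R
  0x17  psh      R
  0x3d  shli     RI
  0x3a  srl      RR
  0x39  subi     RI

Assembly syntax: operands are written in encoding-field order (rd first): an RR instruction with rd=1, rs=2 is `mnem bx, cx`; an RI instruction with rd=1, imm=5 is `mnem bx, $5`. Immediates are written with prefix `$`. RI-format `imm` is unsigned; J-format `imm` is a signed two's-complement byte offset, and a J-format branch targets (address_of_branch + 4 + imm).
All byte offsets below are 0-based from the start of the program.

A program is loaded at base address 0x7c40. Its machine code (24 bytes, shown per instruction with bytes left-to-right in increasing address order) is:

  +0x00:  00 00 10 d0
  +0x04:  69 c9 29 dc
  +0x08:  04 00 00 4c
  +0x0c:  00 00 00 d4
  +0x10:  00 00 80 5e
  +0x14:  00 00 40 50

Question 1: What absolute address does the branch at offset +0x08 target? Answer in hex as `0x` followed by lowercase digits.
0x7c50

[08] 04 00 00 4c → 0x4c000004
  top 6b → 0x13 → jmp [J]
  imm: (w>>0)&0x3ffffff=0x4 → $4
  target = base 0x7c40 + off 0x08 + 4 + imm 4 = 0x7c50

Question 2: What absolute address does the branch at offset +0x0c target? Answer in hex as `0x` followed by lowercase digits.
0x7c50

[0c] 00 00 00 d4 → 0xd4000000
  opcode bits[31:26]=0x35: bnz/J
  imm@[25:0]=0x0 ⇒ $0
  target = base 0x7c40 + off 0x0c + 4 + imm 0 = 0x7c50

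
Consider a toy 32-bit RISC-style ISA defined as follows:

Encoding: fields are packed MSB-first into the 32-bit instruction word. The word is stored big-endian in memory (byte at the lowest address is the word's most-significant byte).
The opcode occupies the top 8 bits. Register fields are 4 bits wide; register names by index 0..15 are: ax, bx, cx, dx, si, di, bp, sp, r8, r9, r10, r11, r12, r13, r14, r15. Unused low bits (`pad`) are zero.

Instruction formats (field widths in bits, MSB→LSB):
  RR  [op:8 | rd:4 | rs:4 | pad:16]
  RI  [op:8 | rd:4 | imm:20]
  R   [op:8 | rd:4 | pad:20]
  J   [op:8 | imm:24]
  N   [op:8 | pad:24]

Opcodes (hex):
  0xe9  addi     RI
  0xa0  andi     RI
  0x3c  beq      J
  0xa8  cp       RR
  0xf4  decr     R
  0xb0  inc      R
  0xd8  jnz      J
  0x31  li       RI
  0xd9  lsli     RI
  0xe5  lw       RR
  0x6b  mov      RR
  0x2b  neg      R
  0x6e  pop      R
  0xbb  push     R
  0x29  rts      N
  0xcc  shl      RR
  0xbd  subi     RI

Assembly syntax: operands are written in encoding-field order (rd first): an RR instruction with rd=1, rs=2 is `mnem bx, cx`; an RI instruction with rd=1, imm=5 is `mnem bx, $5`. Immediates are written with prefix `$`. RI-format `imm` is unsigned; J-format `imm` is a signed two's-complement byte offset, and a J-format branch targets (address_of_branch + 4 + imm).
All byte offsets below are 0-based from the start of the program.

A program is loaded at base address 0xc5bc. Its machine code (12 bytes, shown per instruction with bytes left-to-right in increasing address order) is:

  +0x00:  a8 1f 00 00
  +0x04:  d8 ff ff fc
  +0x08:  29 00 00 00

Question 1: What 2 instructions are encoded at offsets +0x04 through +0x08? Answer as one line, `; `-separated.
jnz $-4; rts

+0x04: d8 ff ff fc ⇒ word 0xd8fffffc (big)
  top 8b → 0xd8 → jnz [J]
  imm@[23:0]=0xfffffc (s24→-4) ⇒ $-4
+0x08: 29 00 00 00 ⇒ word 0x29000000 (big)
  top 8b → 0x29 → rts [N]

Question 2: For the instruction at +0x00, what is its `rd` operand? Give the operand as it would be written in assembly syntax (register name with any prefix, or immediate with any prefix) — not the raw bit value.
+0x00: a8 1f 00 00 ⇒ word 0xa81f0000 (big)
  top 8b → 0xa8 → cp [RR]
  rd: (w>>20)&0xf=0x1 → bx
  rs: (w>>16)&0xf=0xf → r15

bx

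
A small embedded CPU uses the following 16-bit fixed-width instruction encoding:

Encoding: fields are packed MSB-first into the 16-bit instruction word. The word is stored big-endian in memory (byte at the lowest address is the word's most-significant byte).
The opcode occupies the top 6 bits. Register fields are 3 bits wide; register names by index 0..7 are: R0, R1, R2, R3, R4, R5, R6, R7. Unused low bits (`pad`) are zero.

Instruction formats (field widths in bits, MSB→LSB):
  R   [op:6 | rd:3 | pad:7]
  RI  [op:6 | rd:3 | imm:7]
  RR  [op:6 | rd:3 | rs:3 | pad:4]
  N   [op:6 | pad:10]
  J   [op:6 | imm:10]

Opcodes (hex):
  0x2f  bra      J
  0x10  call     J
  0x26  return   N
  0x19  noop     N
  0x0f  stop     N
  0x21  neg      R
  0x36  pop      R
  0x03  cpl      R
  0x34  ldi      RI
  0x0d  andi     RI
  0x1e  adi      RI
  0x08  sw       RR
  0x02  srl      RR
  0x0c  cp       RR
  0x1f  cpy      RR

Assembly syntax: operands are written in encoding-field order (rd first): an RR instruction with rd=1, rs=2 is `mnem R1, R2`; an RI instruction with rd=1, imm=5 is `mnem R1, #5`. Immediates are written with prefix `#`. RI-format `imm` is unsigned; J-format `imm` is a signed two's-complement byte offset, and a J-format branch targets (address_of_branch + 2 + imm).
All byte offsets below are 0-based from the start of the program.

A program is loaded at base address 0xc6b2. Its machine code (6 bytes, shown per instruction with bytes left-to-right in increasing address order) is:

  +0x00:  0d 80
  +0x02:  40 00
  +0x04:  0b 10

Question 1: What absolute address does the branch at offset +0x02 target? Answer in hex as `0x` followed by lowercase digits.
[02] 40 00 → 0x4000
  top 6b → 0x10 → call [J]
  imm: (w>>0)&0x3ff=0x0 → #0
  target = base 0xc6b2 + off 0x02 + 2 + imm 0 = 0xc6b6

0xc6b6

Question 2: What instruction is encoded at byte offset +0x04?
off 0x04: read 0b 10 as big → 0x0b10
  opcode bits[15:10]=0x2: srl/RR
  rd: (w>>7)&0x7=0x6 → R6
  rs: (w>>4)&0x7=0x1 → R1

srl R6, R1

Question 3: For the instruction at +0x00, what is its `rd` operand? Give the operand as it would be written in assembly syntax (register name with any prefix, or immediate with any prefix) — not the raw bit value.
R3

@+00  big-endian(0d 80) = 0x0d80
  opcode bits[15:10]=0x3: cpl/R
  rd@[9:7]=0x3 ⇒ R3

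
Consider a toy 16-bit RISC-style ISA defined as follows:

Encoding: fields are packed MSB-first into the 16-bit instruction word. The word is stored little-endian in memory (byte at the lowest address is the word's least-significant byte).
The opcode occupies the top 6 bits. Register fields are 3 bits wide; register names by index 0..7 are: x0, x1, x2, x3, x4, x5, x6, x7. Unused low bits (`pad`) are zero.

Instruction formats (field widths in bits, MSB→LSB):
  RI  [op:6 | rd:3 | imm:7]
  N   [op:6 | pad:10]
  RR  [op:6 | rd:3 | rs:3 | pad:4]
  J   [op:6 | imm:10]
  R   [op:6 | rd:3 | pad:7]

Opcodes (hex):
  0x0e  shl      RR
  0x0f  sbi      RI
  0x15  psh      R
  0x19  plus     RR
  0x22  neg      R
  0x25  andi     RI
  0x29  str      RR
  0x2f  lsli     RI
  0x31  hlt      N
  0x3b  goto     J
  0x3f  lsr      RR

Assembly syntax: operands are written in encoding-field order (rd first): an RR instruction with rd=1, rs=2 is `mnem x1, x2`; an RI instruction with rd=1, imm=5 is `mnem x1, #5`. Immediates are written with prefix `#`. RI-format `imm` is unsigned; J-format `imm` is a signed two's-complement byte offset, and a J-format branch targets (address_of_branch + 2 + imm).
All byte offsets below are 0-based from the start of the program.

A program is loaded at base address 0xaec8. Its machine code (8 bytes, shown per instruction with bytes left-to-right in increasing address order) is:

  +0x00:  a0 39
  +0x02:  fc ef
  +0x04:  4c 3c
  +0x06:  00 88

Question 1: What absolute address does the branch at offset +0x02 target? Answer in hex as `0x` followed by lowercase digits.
off 0x02: read fc ef as little → 0xeffc
  op=0xeffc>>10=0x3b ⇒ goto (J)
  imm: (w>>0)&0x3ff=0x3fc (s10→-4) → #-4
  target = base 0xaec8 + off 0x02 + 2 + imm -4 = 0xaec8

0xaec8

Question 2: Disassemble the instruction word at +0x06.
off 0x06: read 00 88 as little → 0x8800
  top 6b → 0x22 → neg [R]
  rd: (w>>7)&0x7=0x0 → x0

neg x0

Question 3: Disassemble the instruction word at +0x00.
+0x00: a0 39 ⇒ word 0x39a0 (little)
  opcode bits[15:10]=0xe: shl/RR
  rd: (w>>7)&0x7=0x3 → x3
  rs: (w>>4)&0x7=0x2 → x2

shl x3, x2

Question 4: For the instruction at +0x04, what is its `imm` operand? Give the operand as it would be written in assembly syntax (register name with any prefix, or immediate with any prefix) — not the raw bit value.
[04] 4c 3c → 0x3c4c
  opcode bits[15:10]=0xf: sbi/RI
  rd: (w>>7)&0x7=0x0 → x0
  imm: (w>>0)&0x7f=0x4c → #76

#76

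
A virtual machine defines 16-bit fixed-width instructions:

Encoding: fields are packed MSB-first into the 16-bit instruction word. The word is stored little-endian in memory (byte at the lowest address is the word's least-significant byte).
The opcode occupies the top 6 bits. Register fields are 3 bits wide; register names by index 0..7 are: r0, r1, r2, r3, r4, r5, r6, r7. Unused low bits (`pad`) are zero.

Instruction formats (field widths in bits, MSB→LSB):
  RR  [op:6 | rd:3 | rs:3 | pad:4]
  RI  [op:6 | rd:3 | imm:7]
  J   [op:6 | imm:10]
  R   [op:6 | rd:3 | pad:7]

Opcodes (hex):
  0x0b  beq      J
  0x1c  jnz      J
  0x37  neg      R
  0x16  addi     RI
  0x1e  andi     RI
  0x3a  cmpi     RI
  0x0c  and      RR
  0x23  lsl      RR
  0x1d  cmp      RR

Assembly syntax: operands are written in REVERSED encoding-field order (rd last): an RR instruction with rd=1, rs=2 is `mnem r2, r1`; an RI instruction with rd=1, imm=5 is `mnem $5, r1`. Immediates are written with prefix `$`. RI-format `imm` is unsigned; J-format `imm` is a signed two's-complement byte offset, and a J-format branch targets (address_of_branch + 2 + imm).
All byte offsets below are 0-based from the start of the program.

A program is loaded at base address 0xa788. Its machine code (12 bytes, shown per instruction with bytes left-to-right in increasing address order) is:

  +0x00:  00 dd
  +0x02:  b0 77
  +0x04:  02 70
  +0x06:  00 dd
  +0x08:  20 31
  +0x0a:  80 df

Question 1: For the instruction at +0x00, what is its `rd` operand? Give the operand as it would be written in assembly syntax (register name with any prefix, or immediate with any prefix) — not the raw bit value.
r2

[00] 00 dd → 0xdd00
  op=0xdd00>>10=0x37 ⇒ neg (R)
  [9:7] rd=2 = r2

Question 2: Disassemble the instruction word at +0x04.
[04] 02 70 → 0x7002
  op=0x7002>>10=0x1c ⇒ jnz (J)
  [9:0] imm=2 = $2

jnz $2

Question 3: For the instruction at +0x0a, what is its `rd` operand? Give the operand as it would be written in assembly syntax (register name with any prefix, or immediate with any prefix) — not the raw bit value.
+0x0a: 80 df ⇒ word 0xdf80 (little)
  opcode bits[15:10]=0x37: neg/R
  [9:7] rd=7 = r7

r7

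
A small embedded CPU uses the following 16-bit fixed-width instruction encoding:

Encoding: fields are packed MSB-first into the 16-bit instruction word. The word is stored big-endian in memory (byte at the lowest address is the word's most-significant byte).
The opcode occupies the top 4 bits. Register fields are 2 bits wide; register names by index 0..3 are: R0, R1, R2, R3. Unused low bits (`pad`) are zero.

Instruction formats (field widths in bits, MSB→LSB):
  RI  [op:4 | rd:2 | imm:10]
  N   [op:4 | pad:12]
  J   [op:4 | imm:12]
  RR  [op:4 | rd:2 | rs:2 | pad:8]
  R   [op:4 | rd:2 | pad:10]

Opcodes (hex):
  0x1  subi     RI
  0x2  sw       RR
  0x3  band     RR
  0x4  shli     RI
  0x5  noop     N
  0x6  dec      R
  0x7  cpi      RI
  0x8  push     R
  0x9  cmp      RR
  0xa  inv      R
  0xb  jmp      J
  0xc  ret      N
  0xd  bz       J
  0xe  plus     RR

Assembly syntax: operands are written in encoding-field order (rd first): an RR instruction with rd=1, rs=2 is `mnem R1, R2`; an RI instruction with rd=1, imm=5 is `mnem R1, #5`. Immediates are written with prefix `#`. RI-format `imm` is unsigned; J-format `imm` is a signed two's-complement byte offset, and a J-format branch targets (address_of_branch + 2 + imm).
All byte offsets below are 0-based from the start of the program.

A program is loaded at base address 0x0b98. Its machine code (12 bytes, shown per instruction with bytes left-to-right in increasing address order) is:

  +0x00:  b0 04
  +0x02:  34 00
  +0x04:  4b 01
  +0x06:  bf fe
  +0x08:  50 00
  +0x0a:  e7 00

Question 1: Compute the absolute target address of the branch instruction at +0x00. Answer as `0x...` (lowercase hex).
0x0b9e

+0x00: b0 04 ⇒ word 0xb004 (big)
  top 4b → 0xb → jmp [J]
  imm@[11:0]=0x4 ⇒ #4
  target = base 0x0b98 + off 0x00 + 2 + imm 4 = 0x0b9e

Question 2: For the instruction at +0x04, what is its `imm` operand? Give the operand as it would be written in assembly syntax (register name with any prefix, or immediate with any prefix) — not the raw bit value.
#769

+0x04: 4b 01 ⇒ word 0x4b01 (big)
  op=0x4b01>>12=0x4 ⇒ shli (RI)
  rd: (w>>10)&0x3=0x2 → R2
  imm: (w>>0)&0x3ff=0x301 → #769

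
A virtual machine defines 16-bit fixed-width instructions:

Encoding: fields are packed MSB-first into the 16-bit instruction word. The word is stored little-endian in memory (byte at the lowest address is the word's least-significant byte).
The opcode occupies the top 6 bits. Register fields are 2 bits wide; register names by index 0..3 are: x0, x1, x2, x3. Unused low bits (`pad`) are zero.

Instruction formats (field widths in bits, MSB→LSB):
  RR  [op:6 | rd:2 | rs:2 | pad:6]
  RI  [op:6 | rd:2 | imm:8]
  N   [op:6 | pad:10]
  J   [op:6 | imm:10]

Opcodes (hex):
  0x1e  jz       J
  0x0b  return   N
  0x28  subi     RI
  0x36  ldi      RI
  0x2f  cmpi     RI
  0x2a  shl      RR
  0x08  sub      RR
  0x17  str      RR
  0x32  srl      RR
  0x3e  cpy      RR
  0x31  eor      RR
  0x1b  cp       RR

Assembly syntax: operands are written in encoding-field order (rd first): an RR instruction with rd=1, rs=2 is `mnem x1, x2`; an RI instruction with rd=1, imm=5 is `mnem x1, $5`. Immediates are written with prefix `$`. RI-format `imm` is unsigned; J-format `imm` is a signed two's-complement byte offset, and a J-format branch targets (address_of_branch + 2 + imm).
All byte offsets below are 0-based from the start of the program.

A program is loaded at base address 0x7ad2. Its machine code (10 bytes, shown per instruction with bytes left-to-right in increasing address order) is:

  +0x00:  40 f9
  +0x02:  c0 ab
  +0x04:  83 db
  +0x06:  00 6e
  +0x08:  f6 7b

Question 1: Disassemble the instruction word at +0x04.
ldi x3, $131

@+04  little-endian(83 db) = 0xdb83
  op=0xdb83>>10=0x36 ⇒ ldi (RI)
  [9:8] rd=3 = x3
  [7:0] imm=131 = $131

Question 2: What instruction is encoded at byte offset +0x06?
off 0x06: read 00 6e as little → 0x6e00
  top 6b → 0x1b → cp [RR]
  [9:8] rd=2 = x2
  [7:6] rs=0 = x0

cp x2, x0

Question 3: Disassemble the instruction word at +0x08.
@+08  little-endian(f6 7b) = 0x7bf6
  top 6b → 0x1e → jz [J]
  imm@[9:0]=0x3f6 (s10→-10) ⇒ $-10

jz $-10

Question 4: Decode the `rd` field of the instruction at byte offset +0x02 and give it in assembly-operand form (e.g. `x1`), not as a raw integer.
x3

off 0x02: read c0 ab as little → 0xabc0
  op=0xabc0>>10=0x2a ⇒ shl (RR)
  rd@[9:8]=0x3 ⇒ x3
  rs@[7:6]=0x3 ⇒ x3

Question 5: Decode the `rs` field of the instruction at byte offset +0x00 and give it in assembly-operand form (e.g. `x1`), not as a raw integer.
[00] 40 f9 → 0xf940
  top 6b → 0x3e → cpy [RR]
  [9:8] rd=1 = x1
  [7:6] rs=1 = x1

x1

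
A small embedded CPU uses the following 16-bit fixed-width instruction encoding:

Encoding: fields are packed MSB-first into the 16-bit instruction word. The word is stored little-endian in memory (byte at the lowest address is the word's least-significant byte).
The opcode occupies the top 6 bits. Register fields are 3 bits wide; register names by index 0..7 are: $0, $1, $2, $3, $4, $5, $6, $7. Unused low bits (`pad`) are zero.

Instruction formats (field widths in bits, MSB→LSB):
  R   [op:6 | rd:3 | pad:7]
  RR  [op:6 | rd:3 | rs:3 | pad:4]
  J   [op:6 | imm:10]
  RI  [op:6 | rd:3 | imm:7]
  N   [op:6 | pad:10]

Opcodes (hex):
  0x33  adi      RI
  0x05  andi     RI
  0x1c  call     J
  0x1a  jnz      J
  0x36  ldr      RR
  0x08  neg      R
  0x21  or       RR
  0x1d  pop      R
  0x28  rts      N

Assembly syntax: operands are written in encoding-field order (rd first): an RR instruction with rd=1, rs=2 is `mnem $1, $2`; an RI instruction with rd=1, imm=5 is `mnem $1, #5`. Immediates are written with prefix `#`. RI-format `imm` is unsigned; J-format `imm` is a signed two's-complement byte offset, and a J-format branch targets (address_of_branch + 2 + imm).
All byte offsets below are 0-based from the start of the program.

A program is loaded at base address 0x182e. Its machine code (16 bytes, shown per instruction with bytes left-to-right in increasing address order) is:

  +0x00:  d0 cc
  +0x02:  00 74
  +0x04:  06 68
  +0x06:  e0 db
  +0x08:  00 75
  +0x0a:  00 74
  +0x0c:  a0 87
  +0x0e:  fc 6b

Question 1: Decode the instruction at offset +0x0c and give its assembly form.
[0c] a0 87 → 0x87a0
  top 6b → 0x21 → or [RR]
  [9:7] rd=7 = $7
  [6:4] rs=2 = $2

or $7, $2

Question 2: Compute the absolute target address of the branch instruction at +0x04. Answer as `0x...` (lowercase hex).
@+04  little-endian(06 68) = 0x6806
  op=0x6806>>10=0x1a ⇒ jnz (J)
  [9:0] imm=6 = #6
  target = base 0x182e + off 0x04 + 2 + imm 6 = 0x183a

0x183a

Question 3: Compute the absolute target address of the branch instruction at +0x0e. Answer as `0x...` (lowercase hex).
0x183a

+0x0e: fc 6b ⇒ word 0x6bfc (little)
  op=0x6bfc>>10=0x1a ⇒ jnz (J)
  imm@[9:0]=0x3fc (s10→-4) ⇒ #-4
  target = base 0x182e + off 0x0e + 2 + imm -4 = 0x183a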